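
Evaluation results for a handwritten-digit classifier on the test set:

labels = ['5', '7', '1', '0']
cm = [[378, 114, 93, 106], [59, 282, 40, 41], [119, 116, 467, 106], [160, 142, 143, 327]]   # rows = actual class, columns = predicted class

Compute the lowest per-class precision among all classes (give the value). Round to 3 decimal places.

Per-class precision (TP/(TP+FP)):
  5: TP=378, FP=59+119+160=338 → 378/716 = 0.5279
  7: TP=282, FP=114+116+142=372 → 282/654 = 0.4312
  1: TP=467, FP=93+40+143=276 → 467/743 = 0.6285
  0: TP=327, FP=106+41+106=253 → 327/580 = 0.5638
Lowest is class '7' with precision = 0.431.

0.431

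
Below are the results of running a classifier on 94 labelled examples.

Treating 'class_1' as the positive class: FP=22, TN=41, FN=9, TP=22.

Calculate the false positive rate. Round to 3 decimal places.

FPR = FP/(FP+TN) = 22/(22+41) = 0.349

0.349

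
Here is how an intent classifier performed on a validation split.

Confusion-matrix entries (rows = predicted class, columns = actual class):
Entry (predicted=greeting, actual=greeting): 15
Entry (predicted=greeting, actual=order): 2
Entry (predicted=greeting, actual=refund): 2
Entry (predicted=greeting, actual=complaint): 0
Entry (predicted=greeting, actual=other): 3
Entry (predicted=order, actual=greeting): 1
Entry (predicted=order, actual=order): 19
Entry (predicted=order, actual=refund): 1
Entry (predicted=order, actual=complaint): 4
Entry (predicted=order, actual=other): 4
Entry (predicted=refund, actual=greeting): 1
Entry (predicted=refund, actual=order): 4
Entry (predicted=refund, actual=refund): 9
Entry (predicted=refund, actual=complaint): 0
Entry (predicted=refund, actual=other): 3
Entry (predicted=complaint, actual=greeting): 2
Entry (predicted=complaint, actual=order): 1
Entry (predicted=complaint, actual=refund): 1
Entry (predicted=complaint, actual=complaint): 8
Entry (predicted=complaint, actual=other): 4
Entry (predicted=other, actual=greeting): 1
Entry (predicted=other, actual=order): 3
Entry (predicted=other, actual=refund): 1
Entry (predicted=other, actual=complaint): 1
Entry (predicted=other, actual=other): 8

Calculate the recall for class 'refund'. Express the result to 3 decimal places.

0.643

One-vs-rest for 'refund': TP = diagonal; FP = other classes predicted 'refund'; FN = 'refund' predicted as other.
recall = TP/(TP+FN).
refund: TP=9, FN=2+1+1+1=5 → 9/14 = 0.6429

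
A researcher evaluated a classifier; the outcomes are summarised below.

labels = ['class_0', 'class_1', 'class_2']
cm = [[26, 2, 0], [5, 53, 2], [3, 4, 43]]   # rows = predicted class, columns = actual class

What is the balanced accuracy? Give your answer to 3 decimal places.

Balanced accuracy = mean of per-class recall.
  class_0: recall = 26/34 = 0.7647
  class_1: recall = 53/59 = 0.8983
  class_2: recall = 43/45 = 0.9556
Mean = (0.7647 + 0.8983 + 0.9556) / 3 = 0.873

0.873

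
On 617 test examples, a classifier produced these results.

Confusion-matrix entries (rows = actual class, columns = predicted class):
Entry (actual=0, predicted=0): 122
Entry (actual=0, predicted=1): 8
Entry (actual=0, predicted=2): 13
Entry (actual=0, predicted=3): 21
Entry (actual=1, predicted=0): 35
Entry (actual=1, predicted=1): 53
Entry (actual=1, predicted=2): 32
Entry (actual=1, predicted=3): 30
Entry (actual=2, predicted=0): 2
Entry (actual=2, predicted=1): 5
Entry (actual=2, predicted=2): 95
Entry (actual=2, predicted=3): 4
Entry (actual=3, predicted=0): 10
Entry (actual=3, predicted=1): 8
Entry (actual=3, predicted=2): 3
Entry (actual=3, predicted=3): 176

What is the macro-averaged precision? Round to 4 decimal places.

0.7161

Per-class precision (TP/(TP+FP)):
  0: TP=122, FP=35+2+10=47 → 122/169 = 0.72189
  1: TP=53, FP=8+5+8=21 → 53/74 = 0.71622
  2: TP=95, FP=13+32+3=48 → 95/143 = 0.66434
  3: TP=176, FP=21+30+4=55 → 176/231 = 0.76190
Macro-precision = mean = (0.72189 + 0.71622 + 0.66434 + 0.76190) / 4 = 0.7161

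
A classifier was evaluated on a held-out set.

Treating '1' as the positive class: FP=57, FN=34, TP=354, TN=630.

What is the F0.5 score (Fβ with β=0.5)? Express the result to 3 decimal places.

Fβ = (1+β²)·TP / ((1+β²)·TP + β²·FN + FP), with β²=1/4
= 1.25·354 / (1.25·354 + 0.25·34 + 57) = 0.871

0.871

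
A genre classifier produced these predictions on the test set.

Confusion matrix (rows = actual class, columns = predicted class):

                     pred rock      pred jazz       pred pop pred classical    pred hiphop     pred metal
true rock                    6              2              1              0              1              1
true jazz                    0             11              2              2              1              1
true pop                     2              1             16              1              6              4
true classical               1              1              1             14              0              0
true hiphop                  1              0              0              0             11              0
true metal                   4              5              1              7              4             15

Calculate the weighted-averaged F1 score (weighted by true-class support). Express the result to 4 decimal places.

0.5879

Per-class F1 score (2·TP/(2·TP+FP+FN)):
  rock: TP=6, FP=0+2+1+1+4=8, FN=2+1+0+1+1=5 → 12/25 = 0.48000
  jazz: TP=11, FP=2+1+1+0+5=9, FN=0+2+2+1+1=6 → 22/37 = 0.59459
  pop: TP=16, FP=1+2+1+0+1=5, FN=2+1+1+6+4=14 → 32/51 = 0.62745
  classical: TP=14, FP=0+2+1+0+7=10, FN=1+1+1+0+0=3 → 28/41 = 0.68293
  hiphop: TP=11, FP=1+1+6+0+4=12, FN=1+0+0+0+0=1 → 22/35 = 0.62857
  metal: TP=15, FP=1+1+4+0+0=6, FN=4+5+1+7+4=21 → 30/57 = 0.52632
Weighted-F1 score = Σ (supportᵢ/N)·F1 scoreᵢ with N=123: (11/123)·0.48000 + (17/123)·0.59459 + (30/123)·0.62745 + (17/123)·0.68293 + (12/123)·0.62857 + (36/123)·0.52632 = 0.5879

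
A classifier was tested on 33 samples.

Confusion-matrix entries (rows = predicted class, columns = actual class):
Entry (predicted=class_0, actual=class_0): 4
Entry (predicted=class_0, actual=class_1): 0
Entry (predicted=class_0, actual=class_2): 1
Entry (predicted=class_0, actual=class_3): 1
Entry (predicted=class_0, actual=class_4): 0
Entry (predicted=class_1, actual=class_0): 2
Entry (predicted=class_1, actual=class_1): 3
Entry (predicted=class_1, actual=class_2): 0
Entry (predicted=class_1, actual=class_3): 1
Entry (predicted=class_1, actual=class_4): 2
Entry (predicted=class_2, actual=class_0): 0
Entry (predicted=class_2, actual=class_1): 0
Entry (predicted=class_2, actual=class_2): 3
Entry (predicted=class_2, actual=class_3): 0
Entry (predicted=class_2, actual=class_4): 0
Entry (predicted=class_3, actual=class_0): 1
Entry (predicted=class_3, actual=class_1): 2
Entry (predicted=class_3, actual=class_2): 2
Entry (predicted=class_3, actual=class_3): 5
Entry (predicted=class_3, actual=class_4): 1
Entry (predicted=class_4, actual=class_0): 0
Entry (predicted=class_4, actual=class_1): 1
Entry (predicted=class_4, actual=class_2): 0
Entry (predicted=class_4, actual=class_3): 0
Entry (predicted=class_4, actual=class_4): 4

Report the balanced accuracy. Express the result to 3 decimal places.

0.571

Balanced accuracy = mean of per-class recall.
  class_0: recall = 4/7 = 0.5714
  class_1: recall = 3/6 = 0.5000
  class_2: recall = 3/6 = 0.5000
  class_3: recall = 5/7 = 0.7143
  class_4: recall = 4/7 = 0.5714
Mean = (0.5714 + 0.5000 + 0.5000 + 0.7143 + 0.5714) / 5 = 0.571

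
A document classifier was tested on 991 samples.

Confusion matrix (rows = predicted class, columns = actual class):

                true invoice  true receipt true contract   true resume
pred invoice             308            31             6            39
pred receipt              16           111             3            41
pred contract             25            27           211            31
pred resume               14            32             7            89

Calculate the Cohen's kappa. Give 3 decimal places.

Observed agreement pₒ = trace/N = 719/991 = 0.7255
Expected agreement pₑ = Σ (rowᵢ·colᵢ)/N² = (363·384 + 201·171 + 227·294 + 200·142)/991² = 0.2738
κ = (pₒ − pₑ)/(1 − pₑ) = (0.7255 − 0.2738)/(1 − 0.2738) = 0.622

0.622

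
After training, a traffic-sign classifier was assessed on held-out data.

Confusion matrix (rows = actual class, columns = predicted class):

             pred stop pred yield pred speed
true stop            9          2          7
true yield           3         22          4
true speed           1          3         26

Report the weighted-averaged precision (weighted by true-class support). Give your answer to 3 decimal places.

0.742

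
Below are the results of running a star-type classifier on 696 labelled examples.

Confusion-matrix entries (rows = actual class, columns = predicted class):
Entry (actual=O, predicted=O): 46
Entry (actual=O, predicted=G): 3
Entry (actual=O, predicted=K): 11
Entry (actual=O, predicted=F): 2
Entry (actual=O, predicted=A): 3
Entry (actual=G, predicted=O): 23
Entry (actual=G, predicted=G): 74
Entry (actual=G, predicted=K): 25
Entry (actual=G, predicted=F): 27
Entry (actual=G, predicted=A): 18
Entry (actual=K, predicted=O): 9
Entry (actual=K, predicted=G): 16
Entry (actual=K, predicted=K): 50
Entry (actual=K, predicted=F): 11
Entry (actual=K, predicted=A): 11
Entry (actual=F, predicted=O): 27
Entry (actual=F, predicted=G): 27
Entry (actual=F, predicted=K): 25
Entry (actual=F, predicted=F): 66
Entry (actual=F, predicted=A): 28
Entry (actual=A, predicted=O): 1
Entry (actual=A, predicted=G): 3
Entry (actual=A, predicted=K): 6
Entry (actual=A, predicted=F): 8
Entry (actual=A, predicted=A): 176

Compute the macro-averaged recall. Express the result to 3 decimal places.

Per-class recall (TP/(TP+FN)):
  O: TP=46, FN=3+11+2+3=19 → 46/65 = 0.7077
  G: TP=74, FN=23+25+27+18=93 → 74/167 = 0.4431
  K: TP=50, FN=9+16+11+11=47 → 50/97 = 0.5155
  F: TP=66, FN=27+27+25+28=107 → 66/173 = 0.3815
  A: TP=176, FN=1+3+6+8=18 → 176/194 = 0.9072
Macro-recall = mean = (0.7077 + 0.4431 + 0.5155 + 0.3815 + 0.9072) / 5 = 0.591

0.591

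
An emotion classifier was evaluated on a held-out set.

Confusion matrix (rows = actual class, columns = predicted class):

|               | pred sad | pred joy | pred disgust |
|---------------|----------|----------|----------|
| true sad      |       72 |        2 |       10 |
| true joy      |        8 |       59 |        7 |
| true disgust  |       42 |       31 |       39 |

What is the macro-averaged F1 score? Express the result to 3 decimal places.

Per-class F1 score (2·TP/(2·TP+FP+FN)):
  sad: TP=72, FP=8+42=50, FN=2+10=12 → 144/206 = 0.6990
  joy: TP=59, FP=2+31=33, FN=8+7=15 → 118/166 = 0.7108
  disgust: TP=39, FP=10+7=17, FN=42+31=73 → 78/168 = 0.4643
Macro-F1 score = mean = (0.6990 + 0.7108 + 0.4643) / 3 = 0.625

0.625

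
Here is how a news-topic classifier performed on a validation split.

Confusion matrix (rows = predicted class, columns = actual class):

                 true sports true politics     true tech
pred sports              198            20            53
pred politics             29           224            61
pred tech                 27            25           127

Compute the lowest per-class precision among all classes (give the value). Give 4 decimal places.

0.7095

Per-class precision (TP/(TP+FP)):
  sports: TP=198, FP=20+53=73 → 198/271 = 0.73063
  politics: TP=224, FP=29+61=90 → 224/314 = 0.71338
  tech: TP=127, FP=27+25=52 → 127/179 = 0.70950
Lowest is class 'tech' with precision = 0.7095.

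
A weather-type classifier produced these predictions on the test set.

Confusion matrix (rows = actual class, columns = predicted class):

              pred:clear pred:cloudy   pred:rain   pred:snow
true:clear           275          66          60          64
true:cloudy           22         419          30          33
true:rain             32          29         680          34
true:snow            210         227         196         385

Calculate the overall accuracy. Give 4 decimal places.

0.6369

Accuracy = trace / total = (275+419+680+385=1759) / 2762 = 1759/2762 = 0.6369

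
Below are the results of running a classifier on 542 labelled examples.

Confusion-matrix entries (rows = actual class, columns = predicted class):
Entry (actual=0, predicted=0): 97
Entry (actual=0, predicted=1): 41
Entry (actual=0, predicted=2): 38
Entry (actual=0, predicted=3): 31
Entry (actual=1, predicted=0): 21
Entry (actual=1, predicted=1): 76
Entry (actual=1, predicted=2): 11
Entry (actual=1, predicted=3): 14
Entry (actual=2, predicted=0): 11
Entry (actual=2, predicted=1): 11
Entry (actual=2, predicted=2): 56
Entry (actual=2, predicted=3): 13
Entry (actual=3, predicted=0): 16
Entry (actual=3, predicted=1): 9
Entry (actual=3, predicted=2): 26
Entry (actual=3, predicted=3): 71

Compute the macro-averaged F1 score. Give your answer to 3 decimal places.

Per-class F1 score (2·TP/(2·TP+FP+FN)):
  0: TP=97, FP=21+11+16=48, FN=41+38+31=110 → 194/352 = 0.5511
  1: TP=76, FP=41+11+9=61, FN=21+11+14=46 → 152/259 = 0.5869
  2: TP=56, FP=38+11+26=75, FN=11+11+13=35 → 112/222 = 0.5045
  3: TP=71, FP=31+14+13=58, FN=16+9+26=51 → 142/251 = 0.5657
Macro-F1 score = mean = (0.5511 + 0.5869 + 0.5045 + 0.5657) / 4 = 0.552

0.552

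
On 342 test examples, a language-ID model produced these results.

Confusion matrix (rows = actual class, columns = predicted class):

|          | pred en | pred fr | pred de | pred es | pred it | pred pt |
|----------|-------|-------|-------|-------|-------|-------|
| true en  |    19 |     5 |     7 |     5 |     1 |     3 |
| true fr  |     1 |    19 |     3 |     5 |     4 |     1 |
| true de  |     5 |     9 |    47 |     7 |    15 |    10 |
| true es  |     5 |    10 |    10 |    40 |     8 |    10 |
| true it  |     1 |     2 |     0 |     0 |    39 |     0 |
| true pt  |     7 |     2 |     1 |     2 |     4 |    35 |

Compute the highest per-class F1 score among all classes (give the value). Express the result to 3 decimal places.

Per-class F1 score (2·TP/(2·TP+FP+FN)):
  en: TP=19, FP=1+5+5+1+7=19, FN=5+7+5+1+3=21 → 38/78 = 0.4872
  fr: TP=19, FP=5+9+10+2+2=28, FN=1+3+5+4+1=14 → 38/80 = 0.4750
  de: TP=47, FP=7+3+10+0+1=21, FN=5+9+7+15+10=46 → 94/161 = 0.5839
  es: TP=40, FP=5+5+7+0+2=19, FN=5+10+10+8+10=43 → 80/142 = 0.5634
  it: TP=39, FP=1+4+15+8+4=32, FN=1+2+0+0+0=3 → 78/113 = 0.6903
  pt: TP=35, FP=3+1+10+10+0=24, FN=7+2+1+2+4=16 → 70/110 = 0.6364
Highest is class 'it' with F1 score = 0.690.

0.690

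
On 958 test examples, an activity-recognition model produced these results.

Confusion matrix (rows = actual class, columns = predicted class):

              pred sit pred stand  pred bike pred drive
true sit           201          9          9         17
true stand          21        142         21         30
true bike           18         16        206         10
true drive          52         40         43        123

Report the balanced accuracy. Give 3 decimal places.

Balanced accuracy = mean of per-class recall.
  sit: recall = 201/236 = 0.8517
  stand: recall = 142/214 = 0.6636
  bike: recall = 206/250 = 0.8240
  drive: recall = 123/258 = 0.4767
Mean = (0.8517 + 0.6636 + 0.8240 + 0.4767) / 4 = 0.704

0.704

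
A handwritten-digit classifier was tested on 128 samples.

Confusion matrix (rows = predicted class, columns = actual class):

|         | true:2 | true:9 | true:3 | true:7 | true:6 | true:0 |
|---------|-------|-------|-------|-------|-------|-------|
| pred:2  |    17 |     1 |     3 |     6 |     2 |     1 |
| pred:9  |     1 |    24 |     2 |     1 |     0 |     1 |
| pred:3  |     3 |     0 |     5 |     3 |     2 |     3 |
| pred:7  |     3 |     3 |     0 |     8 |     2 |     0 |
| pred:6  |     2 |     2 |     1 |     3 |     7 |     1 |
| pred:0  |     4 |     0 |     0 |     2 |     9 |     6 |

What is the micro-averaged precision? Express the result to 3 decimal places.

0.523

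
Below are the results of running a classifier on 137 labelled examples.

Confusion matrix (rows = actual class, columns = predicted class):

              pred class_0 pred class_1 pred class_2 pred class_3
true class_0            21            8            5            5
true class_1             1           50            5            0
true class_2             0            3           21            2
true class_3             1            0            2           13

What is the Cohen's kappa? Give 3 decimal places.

0.670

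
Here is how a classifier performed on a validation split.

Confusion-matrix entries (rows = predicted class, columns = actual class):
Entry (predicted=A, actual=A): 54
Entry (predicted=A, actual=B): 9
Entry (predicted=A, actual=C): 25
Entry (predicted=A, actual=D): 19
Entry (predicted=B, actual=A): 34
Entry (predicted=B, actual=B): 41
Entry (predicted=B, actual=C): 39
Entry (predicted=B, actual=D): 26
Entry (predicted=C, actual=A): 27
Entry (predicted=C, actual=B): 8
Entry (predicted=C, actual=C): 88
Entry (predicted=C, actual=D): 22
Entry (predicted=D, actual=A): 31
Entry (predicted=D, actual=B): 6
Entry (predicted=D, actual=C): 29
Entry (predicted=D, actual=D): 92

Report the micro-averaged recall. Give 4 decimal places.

Micro-averaging pools counts across classes: ΣTP=275, ΣFP=275, ΣFN=275.
Micro-recall = TP/(TP+FN) on pooled counts = 0.5000 (equals overall accuracy in single-label multiclass).

0.5000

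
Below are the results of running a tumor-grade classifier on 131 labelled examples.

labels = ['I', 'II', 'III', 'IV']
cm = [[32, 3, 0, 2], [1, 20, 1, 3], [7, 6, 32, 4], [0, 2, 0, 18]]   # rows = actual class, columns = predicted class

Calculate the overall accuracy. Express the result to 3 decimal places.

0.779

Accuracy = trace / total = (32+20+32+18=102) / 131 = 102/131 = 0.779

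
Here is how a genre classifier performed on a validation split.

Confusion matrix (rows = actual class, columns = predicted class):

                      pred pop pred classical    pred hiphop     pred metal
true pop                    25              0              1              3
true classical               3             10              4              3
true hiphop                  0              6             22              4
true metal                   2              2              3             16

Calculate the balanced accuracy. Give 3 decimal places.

0.686

Balanced accuracy = mean of per-class recall.
  pop: recall = 25/29 = 0.8621
  classical: recall = 10/20 = 0.5000
  hiphop: recall = 22/32 = 0.6875
  metal: recall = 16/23 = 0.6957
Mean = (0.8621 + 0.5000 + 0.6875 + 0.6957) / 4 = 0.686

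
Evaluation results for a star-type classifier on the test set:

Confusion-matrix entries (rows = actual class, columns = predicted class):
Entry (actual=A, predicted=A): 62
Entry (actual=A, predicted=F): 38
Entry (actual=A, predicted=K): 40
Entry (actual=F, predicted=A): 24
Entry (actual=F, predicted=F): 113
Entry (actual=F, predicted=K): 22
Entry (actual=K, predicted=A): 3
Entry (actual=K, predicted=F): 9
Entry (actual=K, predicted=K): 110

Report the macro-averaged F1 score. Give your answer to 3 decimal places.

Per-class F1 score (2·TP/(2·TP+FP+FN)):
  A: TP=62, FP=24+3=27, FN=38+40=78 → 124/229 = 0.5415
  F: TP=113, FP=38+9=47, FN=24+22=46 → 226/319 = 0.7085
  K: TP=110, FP=40+22=62, FN=3+9=12 → 220/294 = 0.7483
Macro-F1 score = mean = (0.5415 + 0.7085 + 0.7483) / 3 = 0.666

0.666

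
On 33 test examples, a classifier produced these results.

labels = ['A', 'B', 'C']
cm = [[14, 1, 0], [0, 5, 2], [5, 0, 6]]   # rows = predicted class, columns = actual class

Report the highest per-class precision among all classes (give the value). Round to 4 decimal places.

0.9333

Per-class precision (TP/(TP+FP)):
  A: TP=14, FP=1+0=1 → 14/15 = 0.93333
  B: TP=5, FP=0+2=2 → 5/7 = 0.71429
  C: TP=6, FP=5+0=5 → 6/11 = 0.54545
Highest is class 'A' with precision = 0.9333.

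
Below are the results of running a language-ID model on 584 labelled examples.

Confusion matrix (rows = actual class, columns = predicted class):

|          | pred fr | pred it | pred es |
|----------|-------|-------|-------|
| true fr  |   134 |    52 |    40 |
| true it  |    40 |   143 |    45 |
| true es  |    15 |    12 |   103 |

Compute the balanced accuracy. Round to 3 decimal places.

0.671

Balanced accuracy = mean of per-class recall.
  fr: recall = 134/226 = 0.5929
  it: recall = 143/228 = 0.6272
  es: recall = 103/130 = 0.7923
Mean = (0.5929 + 0.6272 + 0.7923) / 3 = 0.671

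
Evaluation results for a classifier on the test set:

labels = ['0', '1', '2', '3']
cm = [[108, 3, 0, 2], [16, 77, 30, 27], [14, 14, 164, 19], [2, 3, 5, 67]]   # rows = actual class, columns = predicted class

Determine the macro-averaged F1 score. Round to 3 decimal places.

Per-class F1 score (2·TP/(2·TP+FP+FN)):
  0: TP=108, FP=16+14+2=32, FN=3+0+2=5 → 216/253 = 0.8538
  1: TP=77, FP=3+14+3=20, FN=16+30+27=73 → 154/247 = 0.6235
  2: TP=164, FP=0+30+5=35, FN=14+14+19=47 → 328/410 = 0.8000
  3: TP=67, FP=2+27+19=48, FN=2+3+5=10 → 134/192 = 0.6979
Macro-F1 score = mean = (0.8538 + 0.6235 + 0.8000 + 0.6979) / 4 = 0.744

0.744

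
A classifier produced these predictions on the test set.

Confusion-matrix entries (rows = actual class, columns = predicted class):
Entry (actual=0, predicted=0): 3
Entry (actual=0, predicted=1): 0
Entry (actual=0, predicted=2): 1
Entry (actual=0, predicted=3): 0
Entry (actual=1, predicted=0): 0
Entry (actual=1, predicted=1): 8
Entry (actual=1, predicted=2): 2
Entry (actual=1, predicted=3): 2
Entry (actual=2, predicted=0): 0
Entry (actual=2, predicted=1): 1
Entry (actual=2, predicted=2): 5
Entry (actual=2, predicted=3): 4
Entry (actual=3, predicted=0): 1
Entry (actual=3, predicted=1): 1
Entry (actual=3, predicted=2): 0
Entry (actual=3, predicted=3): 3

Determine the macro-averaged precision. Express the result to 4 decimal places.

Per-class precision (TP/(TP+FP)):
  0: TP=3, FP=0+0+1=1 → 3/4 = 0.75000
  1: TP=8, FP=0+1+1=2 → 8/10 = 0.80000
  2: TP=5, FP=1+2+0=3 → 5/8 = 0.62500
  3: TP=3, FP=0+2+4=6 → 3/9 = 0.33333
Macro-precision = mean = (0.75000 + 0.80000 + 0.62500 + 0.33333) / 4 = 0.6271

0.6271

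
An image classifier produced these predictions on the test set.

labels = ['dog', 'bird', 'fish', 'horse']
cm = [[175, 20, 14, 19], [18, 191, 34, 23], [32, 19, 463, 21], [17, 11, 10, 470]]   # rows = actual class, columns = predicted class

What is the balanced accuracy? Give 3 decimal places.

0.819

Balanced accuracy = mean of per-class recall.
  dog: recall = 175/228 = 0.7675
  bird: recall = 191/266 = 0.7180
  fish: recall = 463/535 = 0.8654
  horse: recall = 470/508 = 0.9252
Mean = (0.7675 + 0.7180 + 0.8654 + 0.9252) / 4 = 0.819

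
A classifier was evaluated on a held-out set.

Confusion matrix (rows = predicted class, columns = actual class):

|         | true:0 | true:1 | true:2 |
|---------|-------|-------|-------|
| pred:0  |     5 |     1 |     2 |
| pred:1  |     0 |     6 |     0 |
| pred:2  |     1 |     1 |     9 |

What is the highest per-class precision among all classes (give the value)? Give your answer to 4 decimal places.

Per-class precision (TP/(TP+FP)):
  0: TP=5, FP=1+2=3 → 5/8 = 0.62500
  1: TP=6, FP=0+0=0 → 6/6 = 1.00000
  2: TP=9, FP=1+1=2 → 9/11 = 0.81818
Highest is class '1' with precision = 1.0000.

1.0000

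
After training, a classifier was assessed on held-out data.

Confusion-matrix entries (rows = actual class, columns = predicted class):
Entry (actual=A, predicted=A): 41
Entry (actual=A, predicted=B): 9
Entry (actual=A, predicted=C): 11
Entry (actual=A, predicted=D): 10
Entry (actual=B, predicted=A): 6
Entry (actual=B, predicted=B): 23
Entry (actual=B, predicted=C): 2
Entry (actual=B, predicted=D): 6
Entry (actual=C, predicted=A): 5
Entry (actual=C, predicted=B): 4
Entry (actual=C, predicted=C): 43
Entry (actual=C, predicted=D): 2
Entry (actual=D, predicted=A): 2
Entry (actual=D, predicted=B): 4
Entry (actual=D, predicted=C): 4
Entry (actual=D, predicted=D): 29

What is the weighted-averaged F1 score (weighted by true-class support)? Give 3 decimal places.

0.675

Per-class F1 score (2·TP/(2·TP+FP+FN)):
  A: TP=41, FP=6+5+2=13, FN=9+11+10=30 → 82/125 = 0.6560
  B: TP=23, FP=9+4+4=17, FN=6+2+6=14 → 46/77 = 0.5974
  C: TP=43, FP=11+2+4=17, FN=5+4+2=11 → 86/114 = 0.7544
  D: TP=29, FP=10+6+2=18, FN=2+4+4=10 → 58/86 = 0.6744
Weighted-F1 score = Σ (supportᵢ/N)·F1 scoreᵢ with N=201: (71/201)·0.6560 + (37/201)·0.5974 + (54/201)·0.7544 + (39/201)·0.6744 = 0.675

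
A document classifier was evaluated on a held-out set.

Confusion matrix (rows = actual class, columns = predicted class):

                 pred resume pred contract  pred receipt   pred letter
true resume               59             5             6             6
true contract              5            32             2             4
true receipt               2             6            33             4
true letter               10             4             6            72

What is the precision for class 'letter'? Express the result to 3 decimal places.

Treat 'letter' as positive and all other classes as negative.
precision = TP/(TP+FP).
letter: TP=72, FP=6+4+4=14 → 72/86 = 0.8372

0.837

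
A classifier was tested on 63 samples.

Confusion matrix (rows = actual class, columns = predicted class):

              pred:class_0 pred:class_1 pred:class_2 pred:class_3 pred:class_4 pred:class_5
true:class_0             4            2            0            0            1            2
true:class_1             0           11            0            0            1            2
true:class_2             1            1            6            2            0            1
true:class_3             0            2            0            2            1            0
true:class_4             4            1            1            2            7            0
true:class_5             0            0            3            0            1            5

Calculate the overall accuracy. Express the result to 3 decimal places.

0.556

Accuracy = trace / total = (4+11+6+2+7+5=35) / 63 = 35/63 = 0.556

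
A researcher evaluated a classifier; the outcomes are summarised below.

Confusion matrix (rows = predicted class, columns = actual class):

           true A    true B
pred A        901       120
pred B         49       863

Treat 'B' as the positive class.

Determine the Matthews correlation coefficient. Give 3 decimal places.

MCC = (TP·TN − FP·FN) / √((TP+FP)(TP+FN)(TN+FP)(TN+FN))
Numerator = 863·901 − 49·120 = 771683
Denominator = √(912·983·950·1021) = √869556295200 = 932500.0242
MCC = 771683 / 932500.0242 = 0.828

0.828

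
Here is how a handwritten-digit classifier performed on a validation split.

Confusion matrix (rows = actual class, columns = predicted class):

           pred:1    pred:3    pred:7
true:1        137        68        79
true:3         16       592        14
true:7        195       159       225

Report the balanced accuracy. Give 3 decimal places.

Balanced accuracy = mean of per-class recall.
  1: recall = 137/284 = 0.4824
  3: recall = 592/622 = 0.9518
  7: recall = 225/579 = 0.3886
Mean = (0.4824 + 0.9518 + 0.3886) / 3 = 0.608

0.608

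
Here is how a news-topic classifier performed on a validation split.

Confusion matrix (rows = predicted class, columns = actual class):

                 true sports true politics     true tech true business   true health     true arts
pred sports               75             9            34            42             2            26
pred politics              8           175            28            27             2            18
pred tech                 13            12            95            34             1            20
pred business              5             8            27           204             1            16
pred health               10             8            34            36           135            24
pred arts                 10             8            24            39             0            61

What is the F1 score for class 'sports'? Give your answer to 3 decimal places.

0.485

One-vs-rest for 'sports': TP = diagonal; FP = other classes predicted 'sports'; FN = 'sports' predicted as other.
F1 score = 2·TP/(2·TP+FP+FN).
sports: TP=75, FP=9+34+42+2+26=113, FN=8+13+5+10+10=46 → 150/309 = 0.4854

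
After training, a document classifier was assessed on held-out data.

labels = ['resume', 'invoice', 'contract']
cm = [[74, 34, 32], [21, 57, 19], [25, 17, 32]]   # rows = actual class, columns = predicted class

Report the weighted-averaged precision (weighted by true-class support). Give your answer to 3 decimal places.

0.534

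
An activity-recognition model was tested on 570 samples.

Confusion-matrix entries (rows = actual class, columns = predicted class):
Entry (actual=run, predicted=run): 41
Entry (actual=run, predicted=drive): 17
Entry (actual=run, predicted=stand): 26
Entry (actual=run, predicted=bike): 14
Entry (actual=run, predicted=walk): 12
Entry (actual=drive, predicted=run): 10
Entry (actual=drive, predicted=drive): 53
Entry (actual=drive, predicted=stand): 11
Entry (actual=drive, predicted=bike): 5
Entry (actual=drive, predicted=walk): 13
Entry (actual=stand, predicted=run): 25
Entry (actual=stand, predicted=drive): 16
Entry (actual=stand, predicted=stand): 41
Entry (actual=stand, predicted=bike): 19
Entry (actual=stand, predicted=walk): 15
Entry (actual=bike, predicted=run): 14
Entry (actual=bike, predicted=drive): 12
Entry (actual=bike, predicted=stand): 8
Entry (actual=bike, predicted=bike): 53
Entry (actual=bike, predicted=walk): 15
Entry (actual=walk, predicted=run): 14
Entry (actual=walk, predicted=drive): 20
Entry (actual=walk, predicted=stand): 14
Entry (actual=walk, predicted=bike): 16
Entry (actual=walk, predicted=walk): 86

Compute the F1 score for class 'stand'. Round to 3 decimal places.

0.380

Take TP from the diagonal, FP from the rest of the 'stand' prediction marginal, FN from the rest of the 'stand' actual marginal.
F1 score = 2·TP/(2·TP+FP+FN).
stand: TP=41, FP=26+11+8+14=59, FN=25+16+19+15=75 → 82/216 = 0.3796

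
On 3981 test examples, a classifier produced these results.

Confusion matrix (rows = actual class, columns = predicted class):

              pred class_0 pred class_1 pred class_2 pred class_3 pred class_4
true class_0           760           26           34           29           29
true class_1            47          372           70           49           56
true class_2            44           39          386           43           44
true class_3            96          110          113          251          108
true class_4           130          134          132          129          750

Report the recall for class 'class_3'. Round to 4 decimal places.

0.3702

One-vs-rest for 'class_3': TP = diagonal; FP = other classes predicted 'class_3'; FN = 'class_3' predicted as other.
recall = TP/(TP+FN).
class_3: TP=251, FN=96+110+113+108=427 → 251/678 = 0.37021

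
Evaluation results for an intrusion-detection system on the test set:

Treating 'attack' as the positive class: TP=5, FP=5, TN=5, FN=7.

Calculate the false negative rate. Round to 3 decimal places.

FNR = FN/(FN+TP) = 7/(7+5) = 0.583

0.583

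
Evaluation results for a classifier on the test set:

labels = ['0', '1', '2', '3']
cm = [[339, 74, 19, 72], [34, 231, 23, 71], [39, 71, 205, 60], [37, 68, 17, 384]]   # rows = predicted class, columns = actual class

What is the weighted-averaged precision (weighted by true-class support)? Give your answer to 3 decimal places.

0.675

Per-class precision (TP/(TP+FP)):
  0: TP=339, FP=74+19+72=165 → 339/504 = 0.6726
  1: TP=231, FP=34+23+71=128 → 231/359 = 0.6435
  2: TP=205, FP=39+71+60=170 → 205/375 = 0.5467
  3: TP=384, FP=37+68+17=122 → 384/506 = 0.7589
Weighted-precision = Σ (supportᵢ/N)·precisionᵢ with N=1744: (449/1744)·0.6726 + (444/1744)·0.6435 + (264/1744)·0.5467 + (587/1744)·0.7589 = 0.675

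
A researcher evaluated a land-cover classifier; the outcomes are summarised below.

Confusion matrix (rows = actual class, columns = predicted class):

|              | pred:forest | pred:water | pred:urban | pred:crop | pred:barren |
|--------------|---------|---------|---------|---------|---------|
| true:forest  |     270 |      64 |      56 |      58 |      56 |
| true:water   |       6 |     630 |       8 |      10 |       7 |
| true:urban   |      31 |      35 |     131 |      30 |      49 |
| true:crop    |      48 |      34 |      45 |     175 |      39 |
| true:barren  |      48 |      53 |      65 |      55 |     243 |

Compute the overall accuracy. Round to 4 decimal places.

0.6451

Accuracy = trace / total = (270+630+131+175+243=1449) / 2246 = 1449/2246 = 0.6451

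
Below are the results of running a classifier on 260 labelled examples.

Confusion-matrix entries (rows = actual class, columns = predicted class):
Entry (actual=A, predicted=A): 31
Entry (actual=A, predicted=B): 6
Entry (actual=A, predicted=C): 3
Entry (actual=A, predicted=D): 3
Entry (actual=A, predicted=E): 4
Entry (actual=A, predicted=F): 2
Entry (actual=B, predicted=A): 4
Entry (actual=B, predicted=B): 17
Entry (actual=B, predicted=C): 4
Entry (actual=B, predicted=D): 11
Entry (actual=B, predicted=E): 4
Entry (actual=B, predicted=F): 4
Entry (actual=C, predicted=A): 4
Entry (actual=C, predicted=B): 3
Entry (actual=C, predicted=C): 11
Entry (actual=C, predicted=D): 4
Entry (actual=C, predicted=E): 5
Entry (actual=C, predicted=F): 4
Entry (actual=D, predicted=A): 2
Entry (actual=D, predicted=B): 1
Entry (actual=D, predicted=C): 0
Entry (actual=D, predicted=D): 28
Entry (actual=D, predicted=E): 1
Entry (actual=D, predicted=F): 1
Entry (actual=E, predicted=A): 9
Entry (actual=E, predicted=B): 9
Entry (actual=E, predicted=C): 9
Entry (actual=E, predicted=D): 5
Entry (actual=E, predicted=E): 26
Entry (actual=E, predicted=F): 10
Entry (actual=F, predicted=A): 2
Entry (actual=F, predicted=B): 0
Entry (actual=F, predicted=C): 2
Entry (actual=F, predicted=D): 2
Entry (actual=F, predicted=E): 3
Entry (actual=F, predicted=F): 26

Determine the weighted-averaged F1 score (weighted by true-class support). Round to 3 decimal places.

Per-class F1 score (2·TP/(2·TP+FP+FN)):
  A: TP=31, FP=4+4+2+9+2=21, FN=6+3+3+4+2=18 → 62/101 = 0.6139
  B: TP=17, FP=6+3+1+9+0=19, FN=4+4+11+4+4=27 → 34/80 = 0.4250
  C: TP=11, FP=3+4+0+9+2=18, FN=4+3+4+5+4=20 → 22/60 = 0.3667
  D: TP=28, FP=3+11+4+5+2=25, FN=2+1+0+1+1=5 → 56/86 = 0.6512
  E: TP=26, FP=4+4+5+1+3=17, FN=9+9+9+5+10=42 → 52/111 = 0.4685
  F: TP=26, FP=2+4+4+1+10=21, FN=2+0+2+2+3=9 → 52/82 = 0.6341
Weighted-F1 score = Σ (supportᵢ/N)·F1 scoreᵢ with N=260: (49/260)·0.6139 + (44/260)·0.4250 + (31/260)·0.3667 + (33/260)·0.6512 + (68/260)·0.4685 + (35/260)·0.6341 = 0.522

0.522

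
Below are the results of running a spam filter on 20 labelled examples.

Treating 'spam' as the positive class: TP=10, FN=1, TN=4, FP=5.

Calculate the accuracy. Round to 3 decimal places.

0.700

Accuracy = (TP+TN)/N = (10+4)/20 = 0.700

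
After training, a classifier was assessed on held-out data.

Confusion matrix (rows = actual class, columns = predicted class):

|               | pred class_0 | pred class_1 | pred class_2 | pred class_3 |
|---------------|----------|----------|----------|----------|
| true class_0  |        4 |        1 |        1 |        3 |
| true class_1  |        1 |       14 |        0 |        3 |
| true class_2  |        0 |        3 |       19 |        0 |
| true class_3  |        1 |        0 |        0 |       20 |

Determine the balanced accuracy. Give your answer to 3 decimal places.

Balanced accuracy = mean of per-class recall.
  class_0: recall = 4/9 = 0.4444
  class_1: recall = 14/18 = 0.7778
  class_2: recall = 19/22 = 0.8636
  class_3: recall = 20/21 = 0.9524
Mean = (0.4444 + 0.7778 + 0.8636 + 0.9524) / 4 = 0.760

0.760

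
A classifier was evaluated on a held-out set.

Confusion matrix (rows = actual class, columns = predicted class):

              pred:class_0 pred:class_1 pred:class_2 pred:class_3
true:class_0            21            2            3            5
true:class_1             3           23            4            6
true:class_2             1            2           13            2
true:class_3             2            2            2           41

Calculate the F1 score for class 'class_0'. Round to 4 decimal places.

Take TP from the diagonal, FP from the rest of the 'class_0' prediction marginal, FN from the rest of the 'class_0' actual marginal.
F1 score = 2·TP/(2·TP+FP+FN).
class_0: TP=21, FP=3+1+2=6, FN=2+3+5=10 → 42/58 = 0.72414

0.7241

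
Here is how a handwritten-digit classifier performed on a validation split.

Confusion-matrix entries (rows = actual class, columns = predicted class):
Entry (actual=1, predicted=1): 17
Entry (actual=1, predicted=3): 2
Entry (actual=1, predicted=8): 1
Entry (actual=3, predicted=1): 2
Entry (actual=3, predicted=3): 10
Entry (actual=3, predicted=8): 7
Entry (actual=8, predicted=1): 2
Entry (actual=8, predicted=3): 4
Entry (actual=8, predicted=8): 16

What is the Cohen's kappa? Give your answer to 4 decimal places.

0.5553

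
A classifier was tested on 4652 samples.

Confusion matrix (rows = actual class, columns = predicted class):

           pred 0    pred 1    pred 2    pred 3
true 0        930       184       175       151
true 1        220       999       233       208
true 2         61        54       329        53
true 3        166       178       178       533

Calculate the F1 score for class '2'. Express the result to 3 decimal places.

0.466

Take TP from the diagonal, FP from the rest of the '2' prediction marginal, FN from the rest of the '2' actual marginal.
F1 score = 2·TP/(2·TP+FP+FN).
2: TP=329, FP=175+233+178=586, FN=61+54+53=168 → 658/1412 = 0.4660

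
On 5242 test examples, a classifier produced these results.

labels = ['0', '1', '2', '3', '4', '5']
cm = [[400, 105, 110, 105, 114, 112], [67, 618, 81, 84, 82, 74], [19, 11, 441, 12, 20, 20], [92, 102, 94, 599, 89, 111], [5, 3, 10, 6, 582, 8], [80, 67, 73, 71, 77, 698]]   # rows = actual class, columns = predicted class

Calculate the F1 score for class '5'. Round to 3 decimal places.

0.668

Take TP from the diagonal, FP from the rest of the '5' prediction marginal, FN from the rest of the '5' actual marginal.
F1 score = 2·TP/(2·TP+FP+FN).
5: TP=698, FP=112+74+20+111+8=325, FN=80+67+73+71+77=368 → 1396/2089 = 0.6683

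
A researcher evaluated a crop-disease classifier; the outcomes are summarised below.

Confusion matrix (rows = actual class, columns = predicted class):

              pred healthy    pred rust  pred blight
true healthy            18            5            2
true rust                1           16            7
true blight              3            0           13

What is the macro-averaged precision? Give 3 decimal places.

Per-class precision (TP/(TP+FP)):
  healthy: TP=18, FP=1+3=4 → 18/22 = 0.8182
  rust: TP=16, FP=5+0=5 → 16/21 = 0.7619
  blight: TP=13, FP=2+7=9 → 13/22 = 0.5909
Macro-precision = mean = (0.8182 + 0.7619 + 0.5909) / 3 = 0.724

0.724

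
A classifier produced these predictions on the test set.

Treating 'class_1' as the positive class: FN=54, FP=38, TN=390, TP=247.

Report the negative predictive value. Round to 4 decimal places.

NPV = TN/(TN+FN) = 390/(390+54) = 0.8784

0.8784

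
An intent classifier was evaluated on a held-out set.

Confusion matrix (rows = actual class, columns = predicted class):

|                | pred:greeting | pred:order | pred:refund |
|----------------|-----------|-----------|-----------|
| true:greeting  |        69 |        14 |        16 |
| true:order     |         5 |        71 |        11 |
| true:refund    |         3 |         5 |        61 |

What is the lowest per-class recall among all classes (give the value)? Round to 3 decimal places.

Per-class recall (TP/(TP+FN)):
  greeting: TP=69, FN=14+16=30 → 69/99 = 0.6970
  order: TP=71, FN=5+11=16 → 71/87 = 0.8161
  refund: TP=61, FN=3+5=8 → 61/69 = 0.8841
Lowest is class 'greeting' with recall = 0.697.

0.697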